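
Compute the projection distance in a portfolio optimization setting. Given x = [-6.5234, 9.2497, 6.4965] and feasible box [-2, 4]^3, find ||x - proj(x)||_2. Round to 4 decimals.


Project each component onto [-2, 4].
clip(-6.5234) = -2.0, clip(9.2497) = 4.0, clip(6.4965) = 4.0
Projection = [-2.0, 4.0, 4.0]
Squared diffs: [20.4611, 27.5594, 6.2325]
Distance = sqrt(54.253) = 7.3657


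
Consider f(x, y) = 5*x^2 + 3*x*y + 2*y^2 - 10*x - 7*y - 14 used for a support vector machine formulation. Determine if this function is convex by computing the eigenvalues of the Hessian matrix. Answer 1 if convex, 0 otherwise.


The Hessian of f(x,y) = 5*x^2 + 3*x*y + 2*y^2 - 10*x - 7*y - 14 is:
H = [[10, 3], [3, 4]]
Trace = 10 + 4 = 14
Determinant = 10*4 - (3)^2 = 31
Discriminant = (14)^2 - 4*31 = 72.0
Eigenvalues: lambda_1 = 2.7574, lambda_2 = 11.2426
The function is convex.

1


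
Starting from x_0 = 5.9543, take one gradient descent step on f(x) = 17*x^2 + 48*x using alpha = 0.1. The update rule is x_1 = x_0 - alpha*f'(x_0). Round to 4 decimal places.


We compute the gradient at x_0 and apply the update.
f'(x) = 34*x + 48
f'(5.9543) = 34*5.9543 + 48 = 250.4462
x_1 = 5.9543 - 0.1*250.4462 = -19.0903


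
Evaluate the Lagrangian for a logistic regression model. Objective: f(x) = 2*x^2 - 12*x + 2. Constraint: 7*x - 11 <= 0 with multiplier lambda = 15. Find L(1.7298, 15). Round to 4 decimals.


Step 1: Evaluate f(x).
f(1.7298) = 2*1.7298^2 - 12*1.7298 + 2 = -12.7732
Step 2: Evaluate g(x).
g(1.7298) = 7*1.7298 - 11 = 1.1086
Step 3: Compute Lagrangian.
L = -12.7732 + 15*1.1086 = 3.8558


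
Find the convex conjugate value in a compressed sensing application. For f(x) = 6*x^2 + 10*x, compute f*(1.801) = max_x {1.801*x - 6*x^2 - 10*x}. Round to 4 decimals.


f*(y) = sup_x {y*x - a*x^2 - b*x} = sup_x {(y-b)*x - a*x^2}
FOC: (y - b) - 2a*x = 0 => x* = (y - b)/(2a)
x* = (1.801 - 10)/(2*6) = -0.6833
f*(1.801) = (y-b)^2/(4a) = (1.801 - 10)^2/(4*6)
= 67.2236/24 = 2.801


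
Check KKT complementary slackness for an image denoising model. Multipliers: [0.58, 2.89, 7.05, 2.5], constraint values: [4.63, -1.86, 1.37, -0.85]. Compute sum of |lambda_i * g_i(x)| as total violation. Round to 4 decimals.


KKT complementary slackness check:
lambda_1 * g_1 = 0.58 * 4.63 = 2.6854
lambda_2 * g_2 = 2.89 * -1.86 = -5.3754
lambda_3 * g_3 = 7.05 * 1.37 = 9.6585
lambda_4 * g_4 = 2.5 * -0.85 = -2.125
Total violation = 2.6854 + 5.3754 + 9.6585 + 2.125 = 19.8443


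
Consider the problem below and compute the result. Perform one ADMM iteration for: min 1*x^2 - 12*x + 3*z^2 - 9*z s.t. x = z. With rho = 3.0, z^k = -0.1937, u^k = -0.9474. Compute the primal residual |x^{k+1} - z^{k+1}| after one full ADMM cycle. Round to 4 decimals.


ADMM iteration with rho = 3.0, z^k = -0.1937, u^k = -0.9474
Step 1: x-update.
Minimize 1*x^2 - 12*x + (3.0/2)*(x + 0.1937 - 0.9474)^2
FOC: (2*1 + 3.0)*x = 12 + 3.0*(-0.1937 + 0.9474)
x^{k+1} = 2.8522
Step 2: z-update.
Minimize 3*z^2 - 9*z + (3.0/2)*(2.8522 - z - 0.9474)^2
FOC: (2*3 + 3.0)*z = 9 + 3.0*(2.8522 - 0.9474)
z^{k+1} = 1.6349
Step 3: u-update.
u^{k+1} = -0.9474 + 2.8522 - 1.6349 = 0.2699
Step 4: Primal residual = |2.8522 - 1.6349| = 1.2173


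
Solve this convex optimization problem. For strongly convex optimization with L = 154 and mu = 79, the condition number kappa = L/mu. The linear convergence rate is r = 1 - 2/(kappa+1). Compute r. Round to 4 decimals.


Step 1: Compute the condition number.
kappa = L/mu = 154/79 = 1.9494
Step 2: Compute the convergence rate.
r = 1 - 2/(kappa + 1) = 1 - 2*mu/(L + mu) = (L - mu)/(L + mu) = 75/233 = 0.3219


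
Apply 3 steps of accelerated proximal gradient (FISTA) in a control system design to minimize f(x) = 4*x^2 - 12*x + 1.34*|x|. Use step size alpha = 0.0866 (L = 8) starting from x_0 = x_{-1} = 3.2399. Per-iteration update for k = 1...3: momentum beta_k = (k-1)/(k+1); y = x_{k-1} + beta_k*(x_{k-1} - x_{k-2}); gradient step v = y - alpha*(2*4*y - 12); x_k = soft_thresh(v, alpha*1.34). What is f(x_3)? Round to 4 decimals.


FISTA on f(x) = 4*x^2 - 12*x + 1.34*|x|
L = 8, alpha = 0.0866
Iteration 1: beta = 0.0, y = 3.2399 + 0.0*(3.2399 - 3.2399) = 3.2399
  grad(y) = 13.9192, v = y - alpha*grad = 2.0345
  prox(v) = soft_thresh(2.0345, 0.116) = 1.9185
Iteration 2: beta = 0.3333, y = 1.9185 + 0.3333*(1.9185 - 3.2399) = 1.478
  grad(y) = -0.1762, v = y - alpha*grad = 1.4932
  prox(v) = soft_thresh(1.4932, 0.116) = 1.3772
Iteration 3: beta = 0.5, y = 1.3772 + 0.5*(1.3772 - 1.9185) = 1.1066
  grad(y) = -3.1475, v = y - alpha*grad = 1.3791
  prox(v) = soft_thresh(1.3791, 0.116) = 1.2631
f(x_3) = 4*1.2631^2 - 12*1.2631 + 1.34*|1.2631| = -7.083


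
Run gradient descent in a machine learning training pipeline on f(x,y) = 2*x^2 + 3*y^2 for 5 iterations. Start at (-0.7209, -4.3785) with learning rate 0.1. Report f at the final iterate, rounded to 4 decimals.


Gradient descent on f(x,y) = 2*x^2 + 3*y^2.
Starting point: (-0.7209, -4.3785), alpha = 0.1
Step 1: grad_x = 2*2*-0.7209 = -2.8836, grad_y = 2*3*-4.3785 = -26.271
  x_1 = -0.7209 - 0.1*-2.8836 = -0.4325
  y_1 = -4.3785 - 0.1*-26.271 = -1.7514
Step 2: grad_x = 2*2*-0.4325 = -1.7302, grad_y = 2*3*-1.7514 = -10.5084
  x_2 = -0.4325 - 0.1*-1.7302 = -0.2595
  y_2 = -1.7514 - 0.1*-10.5084 = -0.7006
Step 3: grad_x = 2*2*-0.2595 = -1.0381, grad_y = 2*3*-0.7006 = -4.2034
  x_3 = -0.2595 - 0.1*-1.0381 = -0.1557
  y_3 = -0.7006 - 0.1*-4.2034 = -0.2802
Step 4: grad_x = 2*2*-0.1557 = -0.6229, grad_y = 2*3*-0.2802 = -1.6813
  x_4 = -0.1557 - 0.1*-0.6229 = -0.0934
  y_4 = -0.2802 - 0.1*-1.6813 = -0.1121
Step 5: grad_x = 2*2*-0.0934 = -0.3737, grad_y = 2*3*-0.1121 = -0.6725
  x_5 = -0.0934 - 0.1*-0.3737 = -0.0561
  y_5 = -0.1121 - 0.1*-0.6725 = -0.0448
f(-0.0561, -0.0448) = 2*(-0.0561)^2 + 3*(-0.0448)^2 = 0.0123


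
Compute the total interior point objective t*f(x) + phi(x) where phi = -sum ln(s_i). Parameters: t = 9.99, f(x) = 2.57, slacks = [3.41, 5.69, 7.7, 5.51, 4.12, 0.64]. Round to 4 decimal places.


Step 1: Compute log-barrier.
ln values: [1.2267, 1.7387, 2.0412, 1.7066, 1.4159, -0.4463]
phi = -(1.2267 + 1.7387 + 2.0412 + 1.7066 + 1.4159 - 0.4463) = -7.6828
Step 2: Compute augmented objective.
t*f(x) = 9.99*2.57 = 25.6743
Total = 25.6743 - 7.6828 = 17.9915


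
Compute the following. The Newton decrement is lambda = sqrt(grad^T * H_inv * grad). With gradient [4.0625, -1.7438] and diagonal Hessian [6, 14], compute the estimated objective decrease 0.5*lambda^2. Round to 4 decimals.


Step 1: H is diagonal, so H^(-1) * g = [0.6771, -0.1246].
Step 2: g^T H^(-1) g = sum_i g_i^2 / H_ii
  = (4.0625)^2/6 + (-1.7438)^2/14
  = 2.7507 + 0.2172 = 2.9679
Step 3: Objective decrease = 0.5 * g^T H^(-1) g = 1.4839


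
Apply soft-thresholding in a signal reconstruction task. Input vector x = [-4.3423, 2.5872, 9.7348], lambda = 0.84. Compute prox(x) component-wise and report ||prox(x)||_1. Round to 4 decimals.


Soft-thresholding with lambda = 0.84:
prox(-4.3423) = sign(-4.3423)*max(|-4.3423| - 0.84, 0) = -3.5023
prox(2.5872) = sign(2.5872)*max(|2.5872| - 0.84, 0) = 1.7472
prox(9.7348) = sign(9.7348)*max(|9.7348| - 0.84, 0) = 8.8948
prox(x) = [-3.5023, 1.7472, 8.8948]
||prox(x)||_1 = 3.5023 + 1.7472 + 8.8948 = 14.1443


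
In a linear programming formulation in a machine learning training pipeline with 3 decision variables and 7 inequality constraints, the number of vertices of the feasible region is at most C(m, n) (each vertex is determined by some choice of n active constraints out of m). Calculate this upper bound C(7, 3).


Each vertex corresponds to some choice of n active constraints out of m, so the number of vertices is at most C(m, n) = m! / (n!(m-n)!).
m = 7, n = 3
Numerator: 7 * 6 * 5
Denominator: 3! = 6
C(7, 3) = 35


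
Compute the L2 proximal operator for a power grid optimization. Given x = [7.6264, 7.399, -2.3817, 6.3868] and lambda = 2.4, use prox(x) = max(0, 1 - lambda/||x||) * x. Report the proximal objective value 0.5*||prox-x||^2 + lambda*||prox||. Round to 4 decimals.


Step 1: Compute ||x||.
||x|| = 12.6242
Step 2: Compute scaling factor.
scale = max(0, 1 - 2.4/12.6242) = 0.8099
Step 3: prox(x) = [6.1765, 5.9924, -1.9289, 5.1726]
||prox(x)|| = 10.2242
Step 4: Proximal objective.
0.5*||prox-x||^2 = 2.88
lambda*||prox|| = 24.5381
Total = 27.4181


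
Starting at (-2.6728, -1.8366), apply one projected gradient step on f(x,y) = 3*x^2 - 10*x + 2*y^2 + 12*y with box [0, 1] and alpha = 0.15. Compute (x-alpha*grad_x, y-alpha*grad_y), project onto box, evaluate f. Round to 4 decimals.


Step 1: Compute gradient at (-2.6728, -1.8366).
grad_x = 2*3*-2.6728 - 10 = -26.0368
grad_y = 2*2*-1.8366 + 12 = 4.6536
Step 2: Gradient step.
x_raw = -2.6728 - 0.15*-26.0368 = 1.2327
y_raw = -1.8366 - 0.15*4.6536 = -2.5346
Step 3: Project onto [0, 1].
x_proj = clip(1.2327) = 1.0
y_proj = clip(-2.5346) = 0.0
Step 4: Evaluate f.
f(1.0, 0.0) = -7.0


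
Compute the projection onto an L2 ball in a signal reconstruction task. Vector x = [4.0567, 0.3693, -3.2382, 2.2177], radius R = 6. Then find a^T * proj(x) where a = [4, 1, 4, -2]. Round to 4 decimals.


Step 1: Compute ||x|| (intermediates to 6 decimals).
||x|| = sqrt(4.0567^2 + 0.3693^2 + (-3.2382)^2 + 2.2177^2) = 5.656618
Step 2: Project.
Since ||x|| <= R, proj = x (no scaling needed).
proj(x) = [4.0567, 0.3693, -3.2382, 2.2177]
Step 3: Dot product.
a^T * proj(x) = 4*4.0567 + 1*0.3693 + 4*(-3.2382) - 2*2.2177 = -0.7921


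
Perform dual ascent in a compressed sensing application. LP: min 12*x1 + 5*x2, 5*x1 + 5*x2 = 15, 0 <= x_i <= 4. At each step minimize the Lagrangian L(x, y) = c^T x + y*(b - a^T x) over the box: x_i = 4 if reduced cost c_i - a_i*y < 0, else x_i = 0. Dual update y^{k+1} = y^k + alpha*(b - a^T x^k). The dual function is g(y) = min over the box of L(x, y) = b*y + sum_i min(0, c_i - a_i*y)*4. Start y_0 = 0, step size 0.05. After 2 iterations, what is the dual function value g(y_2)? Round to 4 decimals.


Dual ascent for LP: min 12*x1 + 5*x2, 5*x1 + 5*x2 = 15, 0 <= x_i <= 4
Step 1: y^k = 0.0, reduced costs: (12.0, 5.0)
  x^k = (0.0, 0.0), subgradient = b - a^T x = 15.0
  y^{k+1} = 0.0 + 0.05*15.0 = 0.75
Step 2: y^k = 0.75, reduced costs: (8.25, 1.25)
  x^k = (0.0, 0.0), subgradient = b - a^T x = 15.0
  y^{k+1} = 0.75 + 0.05*15.0 = 1.5
Dual objective at y_2 = 1.5: reduced costs (4.5, -2.5), box minimizer x = (0.0, 4.0)
g(y_2) = b*y + (c1 - a1*y)*x1 + (c2 - a2*y)*x2 = 15*1.5 + 4.5*0.0 + (-2.5)*4.0 = 22.5 + 0.0 - 10.0 = 12.5


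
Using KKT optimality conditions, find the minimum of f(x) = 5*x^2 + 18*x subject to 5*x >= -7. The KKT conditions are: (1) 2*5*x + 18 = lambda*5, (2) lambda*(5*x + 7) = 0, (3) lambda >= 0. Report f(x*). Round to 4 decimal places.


Step 1: Try lambda = 0 (constraint inactive).
x_unc = -18/(2*5) = -1.8
Check: 5*-1.8 = -9.0 < -7 -- violated!
Step 2: Constraint must be active: 5*x = -7
x* = -7/5 = -1.4
lambda = (2*5*(-1.4) + 18)/5 = 0.8
Step 3: Compute optimal value.
f(x*) = 5*(-1.4)^2 + 18*(-1.4) = -15.4


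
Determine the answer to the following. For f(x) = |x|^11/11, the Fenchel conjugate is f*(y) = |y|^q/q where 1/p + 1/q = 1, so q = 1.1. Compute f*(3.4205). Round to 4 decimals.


The conjugate exponent q satisfies 1/p + 1/q = 1.
p = 11, so q = 11/(11 - 1) = 1.1
|y|^q = 3.4205^1.1 = 3.8681
f*(3.4205) = 3.8681 / 1.1 = 3.5165


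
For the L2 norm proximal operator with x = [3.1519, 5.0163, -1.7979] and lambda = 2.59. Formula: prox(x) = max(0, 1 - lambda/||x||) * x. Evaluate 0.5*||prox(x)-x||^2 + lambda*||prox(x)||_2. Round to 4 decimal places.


Step 1: Compute ||x||.
||x|| = 6.1911
Step 2: Compute scaling factor.
scale = max(0, 1 - 2.59/6.1911) = 0.5817
Step 3: prox(x) = [1.8333, 2.9178, -1.0458]
||prox(x)|| = 3.6011
Step 4: Proximal objective.
0.5*||prox-x||^2 = 3.3541
lambda*||prox|| = 9.3268
Total = 12.681


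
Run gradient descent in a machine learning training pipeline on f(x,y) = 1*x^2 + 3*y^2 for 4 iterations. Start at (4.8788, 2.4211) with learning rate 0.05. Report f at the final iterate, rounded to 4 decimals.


Gradient descent on f(x,y) = 1*x^2 + 3*y^2.
Starting point: (4.8788, 2.4211), alpha = 0.05
Step 1: grad_x = 2*1*4.8788 = 9.7576, grad_y = 2*3*2.4211 = 14.5266
  x_1 = 4.8788 - 0.05*9.7576 = 4.3909
  y_1 = 2.4211 - 0.05*14.5266 = 1.6948
Step 2: grad_x = 2*1*4.3909 = 8.7818, grad_y = 2*3*1.6948 = 10.1686
  x_2 = 4.3909 - 0.05*8.7818 = 3.9518
  y_2 = 1.6948 - 0.05*10.1686 = 1.1863
Step 3: grad_x = 2*1*3.9518 = 7.9037, grad_y = 2*3*1.1863 = 7.118
  x_3 = 3.9518 - 0.05*7.9037 = 3.5566
  y_3 = 1.1863 - 0.05*7.118 = 0.8304
Step 4: grad_x = 2*1*3.5566 = 7.1133, grad_y = 2*3*0.8304 = 4.9826
  x_4 = 3.5566 - 0.05*7.1133 = 3.201
  y_4 = 0.8304 - 0.05*4.9826 = 0.5813
f(3.201, 0.5813) = 1*3.201^2 + 3*0.5813^2 = 11.26


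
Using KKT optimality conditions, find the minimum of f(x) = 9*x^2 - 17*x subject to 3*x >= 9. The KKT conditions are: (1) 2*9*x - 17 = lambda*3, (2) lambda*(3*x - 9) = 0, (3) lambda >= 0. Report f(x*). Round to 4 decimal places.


Step 1: Try lambda = 0 (constraint inactive).
x_unc = 17/(2*9) = 0.9444
Check: 3*0.9444 = 2.8332 < 9 -- violated!
Step 2: Constraint must be active: 3*x = 9
x* = 9/3 = 3.0
lambda = (2*9*3.0 - 17)/3 = 12.3333
Step 3: Compute optimal value.
f(x*) = 9*3.0^2 - 17*3.0 = 30.0


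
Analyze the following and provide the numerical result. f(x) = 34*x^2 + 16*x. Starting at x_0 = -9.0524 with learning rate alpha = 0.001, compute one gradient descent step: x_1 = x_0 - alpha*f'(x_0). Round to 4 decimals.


We compute the gradient at x_0 and apply the update.
f'(x) = 68*x + 16
f'(-9.0524) = 68*-9.0524 + 16 = -599.5632
x_1 = -9.0524 - 0.001*-599.5632 = -8.4528


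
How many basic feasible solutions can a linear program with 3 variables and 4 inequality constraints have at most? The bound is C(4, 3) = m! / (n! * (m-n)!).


Each vertex corresponds to some choice of n active constraints out of m, so the number of vertices is at most C(m, n) = m! / (n!(m-n)!).
m = 4, n = 3
Numerator: 4 * 3 * 2
Denominator: 3! = 6
C(4, 3) = 4


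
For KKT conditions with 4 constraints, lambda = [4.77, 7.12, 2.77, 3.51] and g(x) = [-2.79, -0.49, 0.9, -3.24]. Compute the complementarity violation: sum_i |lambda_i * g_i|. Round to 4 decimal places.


KKT complementary slackness check:
lambda_1 * g_1 = 4.77 * -2.79 = -13.3083
lambda_2 * g_2 = 7.12 * -0.49 = -3.4888
lambda_3 * g_3 = 2.77 * 0.9 = 2.493
lambda_4 * g_4 = 3.51 * -3.24 = -11.3724
Total violation = 13.3083 + 3.4888 + 2.493 + 11.3724 = 30.6625


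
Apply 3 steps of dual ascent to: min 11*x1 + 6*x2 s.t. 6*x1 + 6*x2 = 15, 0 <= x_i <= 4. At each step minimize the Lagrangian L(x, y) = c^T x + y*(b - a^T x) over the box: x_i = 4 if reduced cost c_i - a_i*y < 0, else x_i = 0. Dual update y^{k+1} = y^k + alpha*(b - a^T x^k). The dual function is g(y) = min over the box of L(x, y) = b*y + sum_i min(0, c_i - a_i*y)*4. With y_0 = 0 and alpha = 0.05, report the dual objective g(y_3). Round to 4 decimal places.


Dual ascent for LP: min 11*x1 + 6*x2, 6*x1 + 6*x2 = 15, 0 <= x_i <= 4
Step 1: y^k = 0.0, reduced costs: (11.0, 6.0)
  x^k = (0.0, 0.0), subgradient = b - a^T x = 15.0
  y^{k+1} = 0.0 + 0.05*15.0 = 0.75
Step 2: y^k = 0.75, reduced costs: (6.5, 1.5)
  x^k = (0.0, 0.0), subgradient = b - a^T x = 15.0
  y^{k+1} = 0.75 + 0.05*15.0 = 1.5
Step 3: y^k = 1.5, reduced costs: (2.0, -3.0)
  x^k = (0.0, 4.0), subgradient = b - a^T x = -9.0
  y^{k+1} = 1.5 + 0.05*-9.0 = 1.05
Dual objective at y_3 = 1.05: reduced costs (4.7, -0.3), box minimizer x = (0.0, 4.0)
g(y_3) = b*y + (c1 - a1*y)*x1 + (c2 - a2*y)*x2 = 15*1.05 + 4.7*0.0 + (-0.3)*4.0 = 15.75 + 0.0 - 1.2 = 14.55


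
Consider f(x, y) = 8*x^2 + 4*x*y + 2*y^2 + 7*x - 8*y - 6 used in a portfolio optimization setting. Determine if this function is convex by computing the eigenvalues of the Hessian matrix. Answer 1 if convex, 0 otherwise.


The Hessian of f(x,y) = 8*x^2 + 4*x*y + 2*y^2 + 7*x - 8*y - 6 is:
H = [[16, 4], [4, 4]]
Trace = 16 + 4 = 20
Determinant = 16*4 - (4)^2 = 48
Discriminant = (20)^2 - 4*48 = 208.0
Eigenvalues: lambda_1 = 2.7889, lambda_2 = 17.2111
The function is convex.

1


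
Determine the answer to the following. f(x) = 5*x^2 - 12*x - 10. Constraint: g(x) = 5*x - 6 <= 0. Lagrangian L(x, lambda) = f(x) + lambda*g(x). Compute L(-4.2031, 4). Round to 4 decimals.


Step 1: Evaluate f(x).
f(-4.2031) = 5*(-4.2031)^2 - 12*(-4.2031) - 10 = 128.7674
Step 2: Evaluate g(x).
g(-4.2031) = 5*-4.2031 - 6 = -27.0155
Step 3: Compute Lagrangian.
L = 128.7674 + 4*-27.0155 = 20.7054


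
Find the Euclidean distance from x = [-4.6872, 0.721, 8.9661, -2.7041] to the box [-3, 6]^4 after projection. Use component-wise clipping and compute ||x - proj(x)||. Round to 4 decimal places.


Project each component onto [-3, 6].
clip(-4.6872) = -3.0, clip(0.721) = 0.721, clip(8.9661) = 6.0, clip(-2.7041) = -2.7041
Projection = [-3.0, 0.721, 6.0, -2.7041]
Squared diffs: [2.8466, 0.0, 8.7977, 0.0]
Distance = sqrt(11.6443) = 3.4124


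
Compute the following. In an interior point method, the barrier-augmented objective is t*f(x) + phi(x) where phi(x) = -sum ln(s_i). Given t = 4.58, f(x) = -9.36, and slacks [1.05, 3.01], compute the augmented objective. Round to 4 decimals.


Step 1: Compute log-barrier.
ln values: [0.0488, 1.1019]
phi = -(0.0488 + 1.1019) = -1.1507
Step 2: Compute augmented objective.
t*f(x) = 4.58*-9.36 = -42.8688
Total = -42.8688 - 1.1507 = -44.0195


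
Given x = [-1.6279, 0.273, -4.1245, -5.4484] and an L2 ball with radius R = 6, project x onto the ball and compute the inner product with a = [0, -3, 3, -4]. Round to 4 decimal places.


Step 1: Compute ||x|| (intermediates to 6 decimals).
||x|| = sqrt((-1.6279)^2 + 0.273^2 + (-4.1245)^2 + (-5.4484)^2) = 7.030018
Step 2: Project.
Since ||x|| > R, scale = R/||x|| = 6/7.030018 = 0.853483, proj(x) = scale * x
proj(x) = [-1.389385, 0.233001, -3.520191, -4.650117]
Step 3: Dot product.
a^T * proj(x) = 0*(-1.389385) - 3*0.233001 + 3*(-3.520191) - 4*(-4.650117) = 7.3409


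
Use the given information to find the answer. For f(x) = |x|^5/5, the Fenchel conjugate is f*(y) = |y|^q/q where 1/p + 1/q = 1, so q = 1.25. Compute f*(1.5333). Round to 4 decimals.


The conjugate exponent q satisfies 1/p + 1/q = 1.
p = 5, so q = 5/(5 - 1) = 1.25
|y|^q = 1.5333^1.25 = 1.7062
f*(1.5333) = 1.7062 / 1.25 = 1.365


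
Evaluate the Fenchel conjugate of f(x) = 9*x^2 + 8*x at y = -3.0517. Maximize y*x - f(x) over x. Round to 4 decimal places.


f*(y) = sup_x {y*x - a*x^2 - b*x} = sup_x {(y-b)*x - a*x^2}
FOC: (y - b) - 2a*x = 0 => x* = (y - b)/(2a)
x* = (-3.0517 - 8)/(2*9) = -0.614
f*(-3.0517) = (y-b)^2/(4a) = (-3.0517 - 8)^2/(4*9)
= 122.1401/36 = 3.3928


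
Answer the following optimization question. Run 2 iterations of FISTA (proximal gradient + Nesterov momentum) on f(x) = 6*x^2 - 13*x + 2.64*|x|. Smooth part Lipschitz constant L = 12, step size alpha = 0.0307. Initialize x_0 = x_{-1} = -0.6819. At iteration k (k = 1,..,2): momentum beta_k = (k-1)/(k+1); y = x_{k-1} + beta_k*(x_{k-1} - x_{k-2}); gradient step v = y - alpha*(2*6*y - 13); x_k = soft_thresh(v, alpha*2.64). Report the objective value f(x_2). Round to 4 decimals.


FISTA on f(x) = 6*x^2 - 13*x + 2.64*|x|
L = 12, alpha = 0.0307
Iteration 1: beta = 0.0, y = -0.6819 + 0.0*(-0.6819 + 0.6819) = -0.6819
  grad(y) = -21.1828, v = y - alpha*grad = -0.0316
  prox(v) = soft_thresh(-0.0316, 0.081) = 0.0
Iteration 2: beta = 0.3333, y = 0.0 + 0.3333*(0.0 + 0.6819) = 0.2273
  grad(y) = -10.2724, v = y - alpha*grad = 0.5427
  prox(v) = soft_thresh(0.5427, 0.081) = 0.4616
f(x_2) = 6*0.4616^2 - 13*0.4616 + 2.64*|0.4616| = -3.5038


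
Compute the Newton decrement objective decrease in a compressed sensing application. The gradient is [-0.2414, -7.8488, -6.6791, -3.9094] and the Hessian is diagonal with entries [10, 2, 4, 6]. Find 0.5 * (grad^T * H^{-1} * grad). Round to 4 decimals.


Step 1: H is diagonal, so H^(-1) * g = [-0.0241, -3.9244, -1.6698, -0.6516].
Step 2: g^T H^(-1) g = sum_i g_i^2 / H_ii
  = (-0.2414)^2/10 + (-7.8488)^2/2 + (-6.6791)^2/4 + (-3.9094)^2/6
  = 0.0058 + 30.8018 + 11.1526 + 2.5472 = 44.5075
Step 3: Objective decrease = 0.5 * g^T H^(-1) g = 22.2537


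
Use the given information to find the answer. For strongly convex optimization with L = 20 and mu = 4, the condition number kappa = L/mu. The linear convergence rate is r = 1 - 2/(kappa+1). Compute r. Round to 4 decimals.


Step 1: Compute the condition number.
kappa = L/mu = 20/4 = 5.0
Step 2: Compute the convergence rate.
r = 1 - 2/(kappa + 1) = 1 - 2*mu/(L + mu) = (L - mu)/(L + mu) = 16/24 = 0.6667


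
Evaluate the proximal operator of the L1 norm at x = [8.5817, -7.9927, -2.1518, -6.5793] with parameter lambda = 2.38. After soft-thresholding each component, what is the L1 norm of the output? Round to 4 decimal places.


Soft-thresholding with lambda = 2.38:
prox(8.5817) = sign(8.5817)*max(|8.5817| - 2.38, 0) = 6.2017
prox(-7.9927) = sign(-7.9927)*max(|-7.9927| - 2.38, 0) = -5.6127
prox(-2.1518) = sign(-2.1518)*max(|-2.1518| - 2.38, 0) = 0.0
prox(-6.5793) = sign(-6.5793)*max(|-6.5793| - 2.38, 0) = -4.1993
prox(x) = [6.2017, -5.6127, 0.0, -4.1993]
||prox(x)||_1 = 6.2017 + 5.6127 + 0.0 + 4.1993 = 16.0137


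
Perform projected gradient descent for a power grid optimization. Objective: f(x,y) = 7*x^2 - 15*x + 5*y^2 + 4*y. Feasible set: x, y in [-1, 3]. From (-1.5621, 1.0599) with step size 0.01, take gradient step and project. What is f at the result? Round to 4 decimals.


Step 1: Compute gradient at (-1.5621, 1.0599).
grad_x = 2*7*-1.5621 - 15 = -36.8694
grad_y = 2*5*1.0599 + 4 = 14.599
Step 2: Gradient step.
x_raw = -1.5621 - 0.01*-36.8694 = -1.1934
y_raw = 1.0599 - 0.01*14.599 = 0.9139
Step 3: Project onto [-1, 3].
x_proj = clip(-1.1934) = -1.0
y_proj = clip(0.9139) = 0.9139
Step 4: Evaluate f.
f(-1.0, 0.9139) = 29.8318


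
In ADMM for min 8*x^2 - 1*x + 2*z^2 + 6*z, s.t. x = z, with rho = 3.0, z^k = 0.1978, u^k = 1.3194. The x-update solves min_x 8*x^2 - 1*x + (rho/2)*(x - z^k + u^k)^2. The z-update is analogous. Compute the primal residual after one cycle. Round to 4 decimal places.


ADMM iteration with rho = 3.0, z^k = 0.1978, u^k = 1.3194
Step 1: x-update.
Minimize 8*x^2 - 1*x + (3.0/2)*(x - 0.1978 + 1.3194)^2
FOC: (2*8 + 3.0)*x = 1 + 3.0*(0.1978 - 1.3194)
x^{k+1} = -0.1245
Step 2: z-update.
Minimize 2*z^2 + 6*z + (3.0/2)*(-0.1245 - z + 1.3194)^2
FOC: (2*2 + 3.0)*z = -6 + 3.0*(-0.1245 + 1.3194)
z^{k+1} = -0.345
Step 3: u-update.
u^{k+1} = 1.3194 - 0.1245 + 0.345 = 1.54
Step 4: Primal residual = |-0.1245 + 0.345| = 0.2206


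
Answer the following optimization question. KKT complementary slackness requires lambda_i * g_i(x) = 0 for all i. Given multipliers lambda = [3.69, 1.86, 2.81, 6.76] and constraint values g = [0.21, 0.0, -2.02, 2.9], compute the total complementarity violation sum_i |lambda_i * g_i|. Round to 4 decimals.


KKT complementary slackness check:
lambda_1 * g_1 = 3.69 * 0.21 = 0.7749
lambda_2 * g_2 = 1.86 * 0.0 = 0.0
lambda_3 * g_3 = 2.81 * -2.02 = -5.6762
lambda_4 * g_4 = 6.76 * 2.9 = 19.604
Total violation = 0.7749 + 0.0 + 5.6762 + 19.604 = 26.0551


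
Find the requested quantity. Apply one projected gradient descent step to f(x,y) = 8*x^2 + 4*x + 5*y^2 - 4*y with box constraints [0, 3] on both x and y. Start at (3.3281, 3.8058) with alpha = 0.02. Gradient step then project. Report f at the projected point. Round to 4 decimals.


Step 1: Compute gradient at (3.3281, 3.8058).
grad_x = 2*8*3.3281 + 4 = 57.2496
grad_y = 2*5*3.8058 - 4 = 34.058
Step 2: Gradient step.
x_raw = 3.3281 - 0.02*57.2496 = 2.1831
y_raw = 3.8058 - 0.02*34.058 = 3.1246
Step 3: Project onto [0, 3].
x_proj = clip(2.1831) = 2.1831
y_proj = clip(3.1246) = 3.0
Step 4: Evaluate f.
f(2.1831, 3.0) = 79.8601


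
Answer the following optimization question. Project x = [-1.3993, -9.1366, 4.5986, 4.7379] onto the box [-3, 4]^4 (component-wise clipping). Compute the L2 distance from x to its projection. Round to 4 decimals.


Project each component onto [-3, 4].
clip(-1.3993) = -1.3993, clip(-9.1366) = -3.0, clip(4.5986) = 4.0, clip(4.7379) = 4.0
Projection = [-1.3993, -3.0, 4.0, 4.0]
Squared diffs: [0.0, 37.6579, 0.3583, 0.5445]
Distance = sqrt(38.5607) = 6.2097


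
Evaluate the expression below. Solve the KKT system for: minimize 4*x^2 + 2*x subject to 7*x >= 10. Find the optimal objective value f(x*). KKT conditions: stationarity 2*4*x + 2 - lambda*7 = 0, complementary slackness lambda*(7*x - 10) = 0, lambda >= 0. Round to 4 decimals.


Step 1: Try lambda = 0 (constraint inactive).
x_unc = -2/(2*4) = -0.25
Check: 7*-0.25 = -1.75 < 10 -- violated!
Step 2: Constraint must be active: 7*x = 10
x* = 10/7 = 1.4286 (rounded; the exact value 10/7 is used below)
lambda = (2*4*(10/7) + 2)/7 = 1.9184
Step 3: Compute optimal value.
f(x*) = 4*(10/7)^2 + 2*(10/7) = 11.0204


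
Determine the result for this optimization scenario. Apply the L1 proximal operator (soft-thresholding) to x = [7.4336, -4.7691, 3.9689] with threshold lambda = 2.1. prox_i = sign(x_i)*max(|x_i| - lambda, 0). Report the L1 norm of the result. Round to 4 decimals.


Soft-thresholding with lambda = 2.1:
prox(7.4336) = sign(7.4336)*max(|7.4336| - 2.1, 0) = 5.3336
prox(-4.7691) = sign(-4.7691)*max(|-4.7691| - 2.1, 0) = -2.6691
prox(3.9689) = sign(3.9689)*max(|3.9689| - 2.1, 0) = 1.8689
prox(x) = [5.3336, -2.6691, 1.8689]
||prox(x)||_1 = 5.3336 + 2.6691 + 1.8689 = 9.8716


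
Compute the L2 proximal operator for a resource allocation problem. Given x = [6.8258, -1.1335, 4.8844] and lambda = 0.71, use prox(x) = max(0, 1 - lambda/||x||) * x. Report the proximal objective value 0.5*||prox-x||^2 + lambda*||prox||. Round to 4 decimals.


Step 1: Compute ||x||.
||x|| = 8.4696
Step 2: Compute scaling factor.
scale = max(0, 1 - 0.71/8.4696) = 0.9162
Step 3: prox(x) = [6.2536, -1.0385, 4.4749]
||prox(x)|| = 7.7596
Step 4: Proximal objective.
0.5*||prox-x||^2 = 0.2521
lambda*||prox|| = 5.5093
Total = 5.7613


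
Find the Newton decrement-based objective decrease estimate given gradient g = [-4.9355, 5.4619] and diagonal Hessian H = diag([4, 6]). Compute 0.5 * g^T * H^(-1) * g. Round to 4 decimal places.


Step 1: H is diagonal, so H^(-1) * g = [-1.2339, 0.9103].
Step 2: g^T H^(-1) g = sum_i g_i^2 / H_ii
  = (-4.9355)^2/4 + (5.4619)^2/6
  = 6.0898 + 4.9721 = 11.0618
Step 3: Objective decrease = 0.5 * g^T H^(-1) g = 5.5309


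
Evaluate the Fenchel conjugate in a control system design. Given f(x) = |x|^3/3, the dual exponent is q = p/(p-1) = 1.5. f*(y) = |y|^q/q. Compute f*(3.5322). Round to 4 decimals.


The conjugate exponent q satisfies 1/p + 1/q = 1.
p = 3, so q = 3/(3 - 1) = 1.5
|y|^q = 3.5322^1.5 = 6.6385
f*(3.5322) = 6.6385 / 1.5 = 4.4256


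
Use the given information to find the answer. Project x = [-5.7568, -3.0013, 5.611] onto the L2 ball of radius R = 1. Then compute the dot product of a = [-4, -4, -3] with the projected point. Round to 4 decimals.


Step 1: Compute ||x|| (intermediates to 6 decimals).
||x|| = sqrt((-5.7568)^2 + (-3.0013)^2 + 5.611^2) = 8.580901
Step 2: Project.
Since ||x|| > R, scale = R/||x|| = 1/8.580901 = 0.116538, proj(x) = scale * x
proj(x) = [-0.670886, -0.349765, 0.653895]
Step 3: Dot product.
a^T * proj(x) = -4*(-0.670886) - 4*(-0.349765) - 3*0.653895 = 2.1209


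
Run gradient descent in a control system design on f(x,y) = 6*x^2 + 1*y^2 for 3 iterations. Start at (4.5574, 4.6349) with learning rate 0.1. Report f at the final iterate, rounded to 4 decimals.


Gradient descent on f(x,y) = 6*x^2 + 1*y^2.
Starting point: (4.5574, 4.6349), alpha = 0.1
Step 1: grad_x = 2*6*4.5574 = 54.6888, grad_y = 2*1*4.6349 = 9.2698
  x_1 = 4.5574 - 0.1*54.6888 = -0.9115
  y_1 = 4.6349 - 0.1*9.2698 = 3.7079
Step 2: grad_x = 2*6*-0.9115 = -10.9378, grad_y = 2*1*3.7079 = 7.4158
  x_2 = -0.9115 - 0.1*-10.9378 = 0.1823
  y_2 = 3.7079 - 0.1*7.4158 = 2.9663
Step 3: grad_x = 2*6*0.1823 = 2.1876, grad_y = 2*1*2.9663 = 5.9327
  x_3 = 0.1823 - 0.1*2.1876 = -0.0365
  y_3 = 2.9663 - 0.1*5.9327 = 2.3731
f(-0.0365, 2.3731) = 6*(-0.0365)^2 + 1*2.3731^2 = 5.6394


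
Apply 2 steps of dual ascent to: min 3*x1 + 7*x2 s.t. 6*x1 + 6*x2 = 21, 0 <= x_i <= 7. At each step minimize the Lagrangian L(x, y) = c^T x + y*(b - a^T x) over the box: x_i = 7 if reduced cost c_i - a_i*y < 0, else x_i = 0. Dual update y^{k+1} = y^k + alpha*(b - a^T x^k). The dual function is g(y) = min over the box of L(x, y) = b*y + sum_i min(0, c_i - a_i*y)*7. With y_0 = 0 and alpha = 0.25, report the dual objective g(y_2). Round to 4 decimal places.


Dual ascent for LP: min 3*x1 + 7*x2, 6*x1 + 6*x2 = 21, 0 <= x_i <= 7
Step 1: y^k = 0.0, reduced costs: (3.0, 7.0)
  x^k = (0.0, 0.0), subgradient = b - a^T x = 21.0
  y^{k+1} = 0.0 + 0.25*21.0 = 5.25
Step 2: y^k = 5.25, reduced costs: (-28.5, -24.5)
  x^k = (7.0, 7.0), subgradient = b - a^T x = -63.0
  y^{k+1} = 5.25 + 0.25*-63.0 = -10.5
Dual objective at y_2 = -10.5: reduced costs (66.0, 70.0), box minimizer x = (0.0, 0.0)
g(y_2) = b*y + (c1 - a1*y)*x1 + (c2 - a2*y)*x2 = 21*(-10.5) + 66.0*0.0 + 70.0*0.0 = -220.5 + 0.0 + 0.0 = -220.5


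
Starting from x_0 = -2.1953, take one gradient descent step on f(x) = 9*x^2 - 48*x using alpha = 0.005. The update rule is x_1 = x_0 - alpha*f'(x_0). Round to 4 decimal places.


We compute the gradient at x_0 and apply the update.
f'(x) = 18*x - 48
f'(-2.1953) = 18*-2.1953 - 48 = -87.5154
x_1 = -2.1953 - 0.005*-87.5154 = -1.7577


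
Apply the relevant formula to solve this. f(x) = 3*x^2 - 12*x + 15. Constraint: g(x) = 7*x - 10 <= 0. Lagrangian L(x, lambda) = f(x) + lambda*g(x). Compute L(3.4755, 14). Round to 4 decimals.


Step 1: Evaluate f(x).
f(3.4755) = 3*3.4755^2 - 12*3.4755 + 15 = 9.5313
Step 2: Evaluate g(x).
g(3.4755) = 7*3.4755 - 10 = 14.3285
Step 3: Compute Lagrangian.
L = 9.5313 + 14*14.3285 = 210.1303


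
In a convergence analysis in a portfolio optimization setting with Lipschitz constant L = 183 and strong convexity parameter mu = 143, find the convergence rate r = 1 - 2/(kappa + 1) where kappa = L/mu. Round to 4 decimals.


Step 1: Compute the condition number.
kappa = L/mu = 183/143 = 1.2797
Step 2: Compute the convergence rate.
r = 1 - 2/(kappa + 1) = 1 - 2*mu/(L + mu) = (L - mu)/(L + mu) = 40/326 = 0.1227


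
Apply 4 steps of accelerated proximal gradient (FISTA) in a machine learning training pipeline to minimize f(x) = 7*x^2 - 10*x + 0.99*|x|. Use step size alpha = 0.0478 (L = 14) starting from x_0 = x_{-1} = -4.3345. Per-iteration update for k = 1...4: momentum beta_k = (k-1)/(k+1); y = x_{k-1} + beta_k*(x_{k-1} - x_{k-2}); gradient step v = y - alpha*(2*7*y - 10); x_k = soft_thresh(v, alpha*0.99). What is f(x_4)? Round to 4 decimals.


FISTA on f(x) = 7*x^2 - 10*x + 0.99*|x|
L = 14, alpha = 0.0478
Iteration 1: beta = 0.0, y = -4.3345 + 0.0*(-4.3345 + 4.3345) = -4.3345
  grad(y) = -70.683, v = y - alpha*grad = -0.9559
  prox(v) = soft_thresh(-0.9559, 0.0473) = -0.9085
Iteration 2: beta = 0.3333, y = -0.9085 + 0.3333*(-0.9085 + 4.3345) = 0.2335
  grad(y) = -6.7316, v = y - alpha*grad = 0.5552
  prox(v) = soft_thresh(0.5552, 0.0473) = 0.5079
Iteration 3: beta = 0.5, y = 0.5079 + 0.5*(0.5079 + 0.9085) = 1.2161
  grad(y) = 7.0257, v = y - alpha*grad = 0.8803
  prox(v) = soft_thresh(0.8803, 0.0473) = 0.833
Iteration 4: beta = 0.6, y = 0.833 + 0.6*(0.833 - 0.5079) = 1.028
  grad(y) = 4.3922, v = y - alpha*grad = 0.8181
  prox(v) = soft_thresh(0.8181, 0.0473) = 0.7707
f(x_4) = 7*0.7707^2 - 10*0.7707 + 0.99*|0.7707| = -2.7861


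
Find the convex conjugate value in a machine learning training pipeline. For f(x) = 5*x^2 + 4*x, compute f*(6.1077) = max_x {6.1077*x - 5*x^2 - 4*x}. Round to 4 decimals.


f*(y) = sup_x {y*x - a*x^2 - b*x} = sup_x {(y-b)*x - a*x^2}
FOC: (y - b) - 2a*x = 0 => x* = (y - b)/(2a)
x* = (6.1077 - 4)/(2*5) = 0.2108
f*(6.1077) = (y-b)^2/(4a) = (6.1077 - 4)^2/(4*5)
= 4.4424/20 = 0.2221


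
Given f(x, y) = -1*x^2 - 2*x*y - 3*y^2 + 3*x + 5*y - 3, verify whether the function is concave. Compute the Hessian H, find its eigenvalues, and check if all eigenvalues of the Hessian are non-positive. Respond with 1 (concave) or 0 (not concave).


The Hessian of f(x,y) = -1*x^2 - 2*x*y - 3*y^2 + 3*x + 5*y - 3 is:
H = [[-2, -2], [-2, -6]]
Trace = -2 - 6 = -8
Determinant = -2*-6 - (-2)^2 = 8
Discriminant = (-8)^2 - 4*8 = 32.0
Eigenvalues: lambda_1 = -6.8284, lambda_2 = -1.1716
The function is concave.

1


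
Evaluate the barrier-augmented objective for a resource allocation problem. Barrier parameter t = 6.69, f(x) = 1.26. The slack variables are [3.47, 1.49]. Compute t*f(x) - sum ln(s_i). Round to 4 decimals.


Step 1: Compute log-barrier.
ln values: [1.2442, 0.3988]
phi = -(1.2442 + 0.3988) = -1.6429
Step 2: Compute augmented objective.
t*f(x) = 6.69*1.26 = 8.4294
Total = 8.4294 - 1.6429 = 6.7865


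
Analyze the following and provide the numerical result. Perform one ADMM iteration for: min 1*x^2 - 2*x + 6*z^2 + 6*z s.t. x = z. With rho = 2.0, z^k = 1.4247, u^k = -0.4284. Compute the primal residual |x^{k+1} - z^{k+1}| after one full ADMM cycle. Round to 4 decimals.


ADMM iteration with rho = 2.0, z^k = 1.4247, u^k = -0.4284
Step 1: x-update.
Minimize 1*x^2 - 2*x + (2.0/2)*(x - 1.4247 - 0.4284)^2
FOC: (2*1 + 2.0)*x = 2 + 2.0*(1.4247 + 0.4284)
x^{k+1} = 1.4266
Step 2: z-update.
Minimize 6*z^2 + 6*z + (2.0/2)*(1.4266 - z - 0.4284)^2
FOC: (2*6 + 2.0)*z = -6 + 2.0*(1.4266 - 0.4284)
z^{k+1} = -0.286
Step 3: u-update.
u^{k+1} = -0.4284 + 1.4266 + 0.286 = 1.2841
Step 4: Primal residual = |1.4266 + 0.286| = 1.7125


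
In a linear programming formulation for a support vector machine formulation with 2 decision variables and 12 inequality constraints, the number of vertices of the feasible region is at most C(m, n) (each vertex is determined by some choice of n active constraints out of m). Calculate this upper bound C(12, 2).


Each vertex corresponds to some choice of n active constraints out of m, so the number of vertices is at most C(m, n) = m! / (n!(m-n)!).
m = 12, n = 2
Numerator: 12 * 11
Denominator: 2! = 2
C(12, 2) = 66


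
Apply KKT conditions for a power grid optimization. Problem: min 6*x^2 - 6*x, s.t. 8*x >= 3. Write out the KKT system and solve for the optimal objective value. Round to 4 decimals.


Step 1: Try lambda = 0 (constraint inactive).
Stationarity: 2*6*x - 6 = 0
x* = 6/(2*6) = 0.5
Check constraint: 8*0.5 = 4.0 >= 3 -- satisfied.
Step 2: Compute optimal value.
f(x*) = 6*0.5^2 - 6*0.5 = -1.5


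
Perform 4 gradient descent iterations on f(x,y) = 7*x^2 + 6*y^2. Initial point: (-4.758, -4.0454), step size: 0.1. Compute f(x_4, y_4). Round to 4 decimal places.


Gradient descent on f(x,y) = 7*x^2 + 6*y^2.
Starting point: (-4.758, -4.0454), alpha = 0.1
Step 1: grad_x = 2*7*-4.758 = -66.612, grad_y = 2*6*-4.0454 = -48.5448
  x_1 = -4.758 - 0.1*-66.612 = 1.9032
  y_1 = -4.0454 - 0.1*-48.5448 = 0.8091
Step 2: grad_x = 2*7*1.9032 = 26.6448, grad_y = 2*6*0.8091 = 9.709
  x_2 = 1.9032 - 0.1*26.6448 = -0.7613
  y_2 = 0.8091 - 0.1*9.709 = -0.1618
Step 3: grad_x = 2*7*-0.7613 = -10.6579, grad_y = 2*6*-0.1618 = -1.9418
  x_3 = -0.7613 - 0.1*-10.6579 = 0.3045
  y_3 = -0.1618 - 0.1*-1.9418 = 0.0324
Step 4: grad_x = 2*7*0.3045 = 4.2632, grad_y = 2*6*0.0324 = 0.3884
  x_4 = 0.3045 - 0.1*4.2632 = -0.1218
  y_4 = 0.0324 - 0.1*0.3884 = -0.0065
f(-0.1218, -0.0065) = 7*(-0.1218)^2 + 6*(-0.0065)^2 = 0.1041


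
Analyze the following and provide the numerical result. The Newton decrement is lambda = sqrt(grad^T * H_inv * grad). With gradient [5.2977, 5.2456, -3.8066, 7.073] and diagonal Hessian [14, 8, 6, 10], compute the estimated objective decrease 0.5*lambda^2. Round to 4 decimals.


Step 1: H is diagonal, so H^(-1) * g = [0.3784, 0.6557, -0.6344, 0.7073].
Step 2: g^T H^(-1) g = sum_i g_i^2 / H_ii
  = (5.2977)^2/14 + (5.2456)^2/8 + (-3.8066)^2/6 + (7.073)^2/10
  = 2.0047 + 3.4395 + 2.415 + 5.0027 = 12.862
Step 3: Objective decrease = 0.5 * g^T H^(-1) g = 6.431


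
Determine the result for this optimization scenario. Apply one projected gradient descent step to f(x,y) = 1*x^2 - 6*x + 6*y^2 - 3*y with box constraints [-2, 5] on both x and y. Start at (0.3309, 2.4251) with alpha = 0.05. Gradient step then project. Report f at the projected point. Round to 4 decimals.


Step 1: Compute gradient at (0.3309, 2.4251).
grad_x = 2*1*0.3309 - 6 = -5.3382
grad_y = 2*6*2.4251 - 3 = 26.1012
Step 2: Gradient step.
x_raw = 0.3309 - 0.05*-5.3382 = 0.5978
y_raw = 2.4251 - 0.05*26.1012 = 1.12
Step 3: Project onto [-2, 5].
x_proj = clip(0.5978) = 0.5978
y_proj = clip(1.12) = 1.12
Step 4: Evaluate f.
f(0.5978, 1.12) = 0.9373


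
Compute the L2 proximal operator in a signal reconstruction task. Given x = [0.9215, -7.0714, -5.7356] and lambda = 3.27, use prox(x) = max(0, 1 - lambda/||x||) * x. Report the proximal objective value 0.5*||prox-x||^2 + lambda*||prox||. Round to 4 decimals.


Step 1: Compute ||x||.
||x|| = 9.1516
Step 2: Compute scaling factor.
scale = max(0, 1 - 3.27/9.1516) = 0.6427
Step 3: prox(x) = [0.5922, -4.5447, -3.6862]
||prox(x)|| = 5.8816
Step 4: Proximal objective.
0.5*||prox-x||^2 = 5.3465
lambda*||prox|| = 19.2328
Total = 24.5791


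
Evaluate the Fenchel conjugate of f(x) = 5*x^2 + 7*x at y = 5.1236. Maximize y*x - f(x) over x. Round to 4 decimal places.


f*(y) = sup_x {y*x - a*x^2 - b*x} = sup_x {(y-b)*x - a*x^2}
FOC: (y - b) - 2a*x = 0 => x* = (y - b)/(2a)
x* = (5.1236 - 7)/(2*5) = -0.1876
f*(5.1236) = (y-b)^2/(4a) = (5.1236 - 7)^2/(4*5)
= 3.5209/20 = 0.176


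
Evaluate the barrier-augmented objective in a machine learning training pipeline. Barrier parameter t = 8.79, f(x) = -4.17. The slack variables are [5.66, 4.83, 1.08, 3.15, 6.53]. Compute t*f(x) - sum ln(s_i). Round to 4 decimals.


Step 1: Compute log-barrier.
ln values: [1.7334, 1.5748, 0.077, 1.1474, 1.8764]
phi = -(1.7334 + 1.5748 + 0.077 + 1.1474 + 1.8764) = -6.409
Step 2: Compute augmented objective.
t*f(x) = 8.79*-4.17 = -36.6543
Total = -36.6543 - 6.409 = -43.0633


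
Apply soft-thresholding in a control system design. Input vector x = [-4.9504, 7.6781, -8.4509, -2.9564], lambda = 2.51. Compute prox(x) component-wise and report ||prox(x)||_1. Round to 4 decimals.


Soft-thresholding with lambda = 2.51:
prox(-4.9504) = sign(-4.9504)*max(|-4.9504| - 2.51, 0) = -2.4404
prox(7.6781) = sign(7.6781)*max(|7.6781| - 2.51, 0) = 5.1681
prox(-8.4509) = sign(-8.4509)*max(|-8.4509| - 2.51, 0) = -5.9409
prox(-2.9564) = sign(-2.9564)*max(|-2.9564| - 2.51, 0) = -0.4464
prox(x) = [-2.4404, 5.1681, -5.9409, -0.4464]
||prox(x)||_1 = 2.4404 + 5.1681 + 5.9409 + 0.4464 = 13.9958


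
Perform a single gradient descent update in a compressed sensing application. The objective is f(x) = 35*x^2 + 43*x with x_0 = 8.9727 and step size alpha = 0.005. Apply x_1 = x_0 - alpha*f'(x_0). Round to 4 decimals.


We compute the gradient at x_0 and apply the update.
f'(x) = 70*x + 43
f'(8.9727) = 70*8.9727 + 43 = 671.089
x_1 = 8.9727 - 0.005*671.089 = 5.6173


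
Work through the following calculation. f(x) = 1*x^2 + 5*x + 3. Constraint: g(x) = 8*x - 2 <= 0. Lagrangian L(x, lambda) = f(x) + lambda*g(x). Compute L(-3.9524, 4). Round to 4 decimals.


Step 1: Evaluate f(x).
f(-3.9524) = 1*(-3.9524)^2 + 5*(-3.9524) + 3 = -1.1405
Step 2: Evaluate g(x).
g(-3.9524) = 8*-3.9524 - 2 = -33.6192
Step 3: Compute Lagrangian.
L = -1.1405 + 4*-33.6192 = -135.6173


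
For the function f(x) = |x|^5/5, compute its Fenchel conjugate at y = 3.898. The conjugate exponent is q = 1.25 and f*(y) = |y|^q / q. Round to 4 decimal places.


The conjugate exponent q satisfies 1/p + 1/q = 1.
p = 5, so q = 5/(5 - 1) = 1.25
|y|^q = 3.898^1.25 = 5.4771
f*(3.898) = 5.4771 / 1.25 = 4.3817


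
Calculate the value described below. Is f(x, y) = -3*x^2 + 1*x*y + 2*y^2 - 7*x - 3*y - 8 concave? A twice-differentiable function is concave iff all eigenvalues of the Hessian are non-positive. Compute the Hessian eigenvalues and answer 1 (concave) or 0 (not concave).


The Hessian of f(x,y) = -3*x^2 + 1*x*y + 2*y^2 - 7*x - 3*y - 8 is:
H = [[-6, 1], [1, 4]]
Trace = -6 + 4 = -2
Determinant = -6*4 - (1)^2 = -25
Discriminant = (-2)^2 - 4*-25 = 104.0
Eigenvalues: lambda_1 = -6.099, lambda_2 = 4.099
The function is not concave.

0


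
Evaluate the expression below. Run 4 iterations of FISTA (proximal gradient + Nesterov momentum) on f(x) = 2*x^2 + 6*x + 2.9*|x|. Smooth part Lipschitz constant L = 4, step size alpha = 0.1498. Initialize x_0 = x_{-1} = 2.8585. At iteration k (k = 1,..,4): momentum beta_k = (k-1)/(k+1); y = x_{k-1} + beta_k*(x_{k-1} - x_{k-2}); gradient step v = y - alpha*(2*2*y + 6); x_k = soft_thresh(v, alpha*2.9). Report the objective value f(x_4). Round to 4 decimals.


FISTA on f(x) = 2*x^2 + 6*x + 2.9*|x|
L = 4, alpha = 0.1498
Iteration 1: beta = 0.0, y = 2.8585 + 0.0*(2.8585 - 2.8585) = 2.8585
  grad(y) = 17.434, v = y - alpha*grad = 0.2469
  prox(v) = soft_thresh(0.2469, 0.4344) = 0.0
Iteration 2: beta = 0.3333, y = 0.0 + 0.3333*(0.0 - 2.8585) = -0.9528
  grad(y) = 2.1887, v = y - alpha*grad = -1.2807
  prox(v) = soft_thresh(-1.2807, 0.4344) = -0.8463
Iteration 3: beta = 0.5, y = -0.8463 + 0.5*(-0.8463 - 0.0) = -1.2694
  grad(y) = 0.9223, v = y - alpha*grad = -1.4076
  prox(v) = soft_thresh(-1.4076, 0.4344) = -0.9732
Iteration 4: beta = 0.6, y = -0.9732 + 0.6*(-0.9732 + 0.8463) = -1.0493
  grad(y) = 1.8028, v = y - alpha*grad = -1.3194
  prox(v) = soft_thresh(-1.3194, 0.4344) = -0.8849
f(x_4) = 2*(-0.8849)^2 + 6*(-0.8849) + 2.9*|-0.8849| = -1.1771
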